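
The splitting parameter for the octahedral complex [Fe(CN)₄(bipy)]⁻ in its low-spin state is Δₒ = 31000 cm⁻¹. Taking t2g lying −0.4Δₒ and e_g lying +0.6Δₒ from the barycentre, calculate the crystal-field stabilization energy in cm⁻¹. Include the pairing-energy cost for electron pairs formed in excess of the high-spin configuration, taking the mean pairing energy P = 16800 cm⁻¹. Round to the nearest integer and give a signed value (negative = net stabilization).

Ligand charges: 4×(-1) from CN⁻ and 1×(+0) from bipy sum to -4; with overall charge -1, Fe is +3.
Fe sits in group 8; removing 3 electrons leaves Fe³⁺ with 8 − 3 = 5 d electrons.
Electron filling gives t2g^5 e_g^0.
CFSE(orbital) = 5×(-0.4Δₒ) + 0×(0.6Δₒ) = -2.0Δₒ; with Δₒ = 31000 cm⁻¹ that is -62000 cm⁻¹.
Relative to high-spin t2g^3 e_g^2 (0 paired), the low-spin configuration has 2 additional pairs, contributing +2 × 16800 = +33600 cm⁻¹.
Net CFSE = -62000 + 33600 = -28400 cm⁻¹.

-28400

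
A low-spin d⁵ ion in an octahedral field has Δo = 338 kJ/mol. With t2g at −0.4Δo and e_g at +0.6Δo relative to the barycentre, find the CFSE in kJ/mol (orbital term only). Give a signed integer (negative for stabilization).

Electron filling gives t2g^5 e_g^0.
CFSE(orbital) = 5×(-0.4Δo) + 0×(0.6Δo) = -2.0Δo; with Δo = 338 kJ/mol that is -676 kJ/mol.

-676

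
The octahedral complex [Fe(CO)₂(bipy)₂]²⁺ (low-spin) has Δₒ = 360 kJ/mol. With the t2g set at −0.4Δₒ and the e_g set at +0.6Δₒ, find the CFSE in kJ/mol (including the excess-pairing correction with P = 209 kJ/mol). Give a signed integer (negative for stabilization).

Ligand charges: 2×(+0) from CO and 2×(+0) from bipy sum to +0; with overall charge +2, Fe is +2.
Fe²⁺: group 8, so d-count = 8 − 2 = 6.
Electron filling gives t2g^6 e_g^0.
Orbital CFSE = 6(-0.4) + 0(0.6) = -2.4Δₒ = -2.4 × 360 = -864 kJ/mol.
Relative to high-spin t2g^4 e_g^2 (1 paired), the low-spin configuration has 2 additional pairs, contributing +2 × 209 = +418 kJ/mol.
Overall CFSE = -864 + 418 = -446 kJ/mol.

-446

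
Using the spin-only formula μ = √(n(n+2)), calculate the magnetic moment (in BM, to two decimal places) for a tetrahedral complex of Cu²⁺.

1.73 BM

Cu sits in group 11; removing 2 electrons leaves Cu²⁺ with 11 − 2 = 9 d electrons.
With tetrahedral geometry the complex is necessarily high-spin.
Configuration: e⁴ t₂⁵ → 1 unpaired electron.
μ(spin-only) = √[1(1+2)] = √3 ≈ 1.73 BM.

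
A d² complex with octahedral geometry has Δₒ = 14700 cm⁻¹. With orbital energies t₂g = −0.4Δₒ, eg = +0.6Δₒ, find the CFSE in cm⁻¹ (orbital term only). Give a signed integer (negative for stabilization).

-11760

Electron filling gives t₂g² eg⁰.
The orbital stabilization is -0.8Δₒ = -0.8 × 14700 = -11760 cm⁻¹.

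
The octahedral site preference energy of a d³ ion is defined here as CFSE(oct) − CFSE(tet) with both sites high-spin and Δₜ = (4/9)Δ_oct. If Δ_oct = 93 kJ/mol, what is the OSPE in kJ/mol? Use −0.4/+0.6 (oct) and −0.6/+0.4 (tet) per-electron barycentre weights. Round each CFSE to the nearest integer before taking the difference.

-79

In an octahedral site d³ (HS) is t₂g³ eg⁰, giving CFSE(oct) = -1.2Δ_oct = -112 kJ/mol.
Tetrahedral: e² t₂¹, CFSE = 2(−0.6) + 1(+0.4) = -0.8Δₜ = -0.8 × (4/9) × 93 = -33 kJ/mol.
OSPE = CFSE(oct) − CFSE(tet) = -112 − (-33) = -79 kJ/mol.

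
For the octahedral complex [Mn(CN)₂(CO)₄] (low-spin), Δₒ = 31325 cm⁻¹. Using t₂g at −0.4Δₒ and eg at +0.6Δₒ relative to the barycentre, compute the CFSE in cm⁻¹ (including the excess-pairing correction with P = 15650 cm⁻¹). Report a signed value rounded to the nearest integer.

Ligand charges: 2×(-1) from CN⁻ and 4×(+0) from CO sum to -2; with overall charge +0, Mn is +2.
Mn is in group 7, so Mn²⁺ is d⁵ (7 − 2 = 5).
Electron filling gives t₂g⁵ eg⁰.
CFSE(orbital) = 5×(-0.4Δₒ) + 0×(0.6Δₒ) = -2.0Δₒ; with Δₒ = 31325 cm⁻¹ that is -62650 cm⁻¹.
High-spin d⁵ would be t₂g³ eg² with 0 pairs; low-spin has 2, so 2 excess pairs cost +2P = +31300 cm⁻¹.
Net CFSE = -62650 + 31300 = -31350 cm⁻¹.

-31350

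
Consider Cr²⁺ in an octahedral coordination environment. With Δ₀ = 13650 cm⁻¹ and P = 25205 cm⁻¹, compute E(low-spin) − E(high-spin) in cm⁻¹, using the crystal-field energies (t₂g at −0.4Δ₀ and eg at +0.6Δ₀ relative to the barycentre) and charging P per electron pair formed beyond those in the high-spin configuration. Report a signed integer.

11555

Group 6 minus oxidation state +2 gives a d⁴ configuration for Cr²⁺.
High-spin: t₂g³ eg¹, CFSE = -0.6Δ₀ = -8190 cm⁻¹.
Low-spin: t₂g⁴ eg⁰, orbital CFSE = -1.6Δ₀ = -21840 cm⁻¹; plus 1 excess pair × P = +25205 cm⁻¹; total 3365 cm⁻¹.
The difference is 3365 − (-8190) = 11555 cm⁻¹, so high-spin lies lower.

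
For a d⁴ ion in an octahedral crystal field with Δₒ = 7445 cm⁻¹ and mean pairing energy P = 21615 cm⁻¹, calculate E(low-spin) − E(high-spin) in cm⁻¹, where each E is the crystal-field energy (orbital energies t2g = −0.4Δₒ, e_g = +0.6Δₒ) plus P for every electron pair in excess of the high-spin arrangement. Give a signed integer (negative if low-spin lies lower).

14170

High-spin d⁴ fills as t2g^3 e_g^1 with CFSE 3(−0.4) + 1(+0.6) = -0.6Δₒ = -4467 cm⁻¹.
For low-spin the configuration is t2g^4 e_g^0: orbital energy -1.6 × 7445 = -11912 cm⁻¹, and 1 additional pair relative to high-spin adds 21615 cm⁻¹, giving 9703 cm⁻¹.
The difference is 9703 − (-4467) = 14170 cm⁻¹, so high-spin lies lower.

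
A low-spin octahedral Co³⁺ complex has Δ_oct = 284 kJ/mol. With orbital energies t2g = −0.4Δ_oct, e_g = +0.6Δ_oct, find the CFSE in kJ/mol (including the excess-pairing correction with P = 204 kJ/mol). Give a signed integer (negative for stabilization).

Co is in group 9, so Co³⁺ is d⁶ (9 − 3 = 6).
Electron filling gives t2g^6 e_g^0.
CFSE(orbital) = 6×(-0.4Δ_oct) + 0×(0.6Δ_oct) = -2.4Δ_oct; with Δ_oct = 284 kJ/mol that is -682 kJ/mol.
Relative to high-spin t2g^4 e_g^2 (1 paired), the low-spin configuration has 2 additional pairs, contributing +2 × 204 = +408 kJ/mol.
Overall CFSE = -682 + 408 = -274 kJ/mol.

-274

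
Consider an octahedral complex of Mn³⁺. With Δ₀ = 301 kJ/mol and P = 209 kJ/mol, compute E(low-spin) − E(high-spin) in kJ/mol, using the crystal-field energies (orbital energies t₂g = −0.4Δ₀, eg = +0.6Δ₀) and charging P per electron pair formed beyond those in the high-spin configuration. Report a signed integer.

-92

Mn is in group 7, so Mn³⁺ is d⁴ (7 − 3 = 4).
High-spin: t₂g³ eg¹, CFSE = -0.6Δ₀ = -181 kJ/mol.
Low-spin t₂g⁴ eg⁰ gives -1.6Δ₀ = -482 kJ/mol, but forming 1 extra pair costs 1P = 209 kJ/mol, so E(LS) = -482 + 209 = -273 kJ/mol.
E(LS) − E(HS) = -273 − (-181) = -92 kJ/mol.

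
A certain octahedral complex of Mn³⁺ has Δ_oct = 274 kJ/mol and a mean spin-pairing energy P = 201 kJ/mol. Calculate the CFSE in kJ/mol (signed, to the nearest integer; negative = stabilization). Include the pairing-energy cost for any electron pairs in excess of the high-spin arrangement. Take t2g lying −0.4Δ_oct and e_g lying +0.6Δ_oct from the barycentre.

-237

Mn is in group 7, so Mn³⁺ is d⁴ (7 − 3 = 4).
Δ_oct > P, so pairing is preferred: the ground state is low-spin.
That gives t2g^4 e_g^0.
Orbital CFSE = -1.6Δ_oct = -1.6 × 274 = -438 kJ/mol.
Excess pairs vs high-spin: 1 − 0 = 1; pairing cost = +201 kJ/mol.
Net CFSE = -438 + 201 = -237 kJ/mol.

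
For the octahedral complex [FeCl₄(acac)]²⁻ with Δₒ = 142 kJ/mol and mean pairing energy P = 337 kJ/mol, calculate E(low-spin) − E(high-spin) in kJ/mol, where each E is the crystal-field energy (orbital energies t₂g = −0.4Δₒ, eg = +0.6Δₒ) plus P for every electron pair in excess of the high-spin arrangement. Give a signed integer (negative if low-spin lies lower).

Ligand charges: 4×(-1) from Cl⁻ and 1×(-1) from acac⁻ sum to -5; with overall charge -2, Fe is +3.
Fe is in group 8, so Fe³⁺ is d⁵ (8 − 3 = 5).
In the high-spin limit (t₂g³ eg²) the orbital term is 0.0Δₒ = 0 kJ/mol, with no excess pairing.
Low-spin t₂g⁵ eg⁰ gives -2.0Δₒ = -284 kJ/mol, but forming 2 extra pairs costs 2P = 674 kJ/mol, so E(LS) = -284 + 674 = 390 kJ/mol.
The difference is 390 − (0) = 390 kJ/mol, so high-spin lies lower.

390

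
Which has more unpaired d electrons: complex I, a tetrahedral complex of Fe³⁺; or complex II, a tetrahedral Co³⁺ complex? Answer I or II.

I

I: Group 8 minus oxidation state +3 gives a d⁵ configuration for Fe³⁺; Tetrahedral fields are weak (Δₜ ≈ 4/9 Δₒ), so electrons fill high-spin; e² t₂³ → 5 unpaired.
II: Group 9 minus oxidation state +3 gives a d⁶ configuration for Co³⁺; With tetrahedral geometry the complex is necessarily high-spin; e^3 t2^3 → 4 unpaired.
So I has more unpaired electrons.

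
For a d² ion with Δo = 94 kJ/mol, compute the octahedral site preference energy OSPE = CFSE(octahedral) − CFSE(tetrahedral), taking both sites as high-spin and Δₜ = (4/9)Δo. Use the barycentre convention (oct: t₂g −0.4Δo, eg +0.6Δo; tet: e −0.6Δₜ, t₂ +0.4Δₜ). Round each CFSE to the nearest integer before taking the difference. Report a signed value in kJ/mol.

-25

In an octahedral site d² (HS) is t₂g² eg⁰, giving CFSE(oct) = -0.8Δo = -75 kJ/mol.
In a tetrahedral site the filling is e² t₂⁰: CFSE(tet) = -1.2Δₜ = -1.2 × (4/9)(94) = -50 kJ/mol.
OSPE = CFSE(oct) − CFSE(tet) = -75 − (-50) = -25 kJ/mol.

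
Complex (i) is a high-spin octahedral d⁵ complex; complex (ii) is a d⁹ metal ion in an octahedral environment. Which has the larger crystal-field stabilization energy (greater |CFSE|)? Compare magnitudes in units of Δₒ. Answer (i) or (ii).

(i): t₂g³ eg², CFSE = 0.0Δₒ.
(ii): t2g^6 e_g^3, CFSE = -0.6Δₒ.
So (ii) has the larger |CFSE|.

(ii)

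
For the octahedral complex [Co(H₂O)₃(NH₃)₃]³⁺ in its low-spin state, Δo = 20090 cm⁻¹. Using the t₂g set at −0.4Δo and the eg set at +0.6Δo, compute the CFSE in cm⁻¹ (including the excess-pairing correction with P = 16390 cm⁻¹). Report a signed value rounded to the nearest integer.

-15436

Ligand charges: 3×(+0) from H₂O and 3×(+0) from NH₃ sum to +0; with overall charge +3, Co is +3.
Group 9 minus oxidation state +3 gives a d⁶ configuration for Co³⁺.
Configuration: t₂g⁶ eg⁰.
Orbital CFSE = 6(-0.4) + 0(0.6) = -2.4Δo = -2.4 × 20090 = -48216 cm⁻¹.
Relative to high-spin t₂g⁴ eg² (1 paired), the low-spin configuration has 2 additional pairs, contributing +2 × 16390 = +32780 cm⁻¹.
Net CFSE = -48216 + 32780 = -15436 cm⁻¹.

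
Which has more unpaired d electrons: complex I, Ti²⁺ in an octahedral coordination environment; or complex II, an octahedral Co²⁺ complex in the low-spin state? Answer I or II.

I: Ti sits in group 4; removing 2 electrons leaves Ti²⁺ with 4 − 2 = 2 d electrons; t₂g² eg⁰ → 2 unpaired.
II: Co is in group 9, so Co²⁺ is d⁷ (9 − 2 = 7); t2g^6 e_g^1 → 1 unpaired.
So I has more unpaired electrons.

I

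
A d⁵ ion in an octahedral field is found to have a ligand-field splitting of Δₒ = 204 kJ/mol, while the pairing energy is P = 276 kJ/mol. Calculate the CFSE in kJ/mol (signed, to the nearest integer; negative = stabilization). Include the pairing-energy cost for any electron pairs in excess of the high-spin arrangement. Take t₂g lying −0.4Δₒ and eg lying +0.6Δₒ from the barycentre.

Δₒ < P, so pairing is avoided: the ground state is high-spin.
Filling d⁵ accordingly: t₂g³ eg².
Orbital CFSE = 0.0Δₒ = 0.0 × 204 = 0 kJ/mol.
High-spin has no excess pairs, so no pairing correction applies.

0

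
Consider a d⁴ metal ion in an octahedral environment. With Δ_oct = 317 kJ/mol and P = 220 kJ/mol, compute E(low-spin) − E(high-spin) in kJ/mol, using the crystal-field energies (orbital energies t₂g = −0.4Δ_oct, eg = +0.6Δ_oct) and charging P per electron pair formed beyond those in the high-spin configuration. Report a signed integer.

In the high-spin limit (t₂g³ eg¹) the orbital term is -0.6Δ_oct = -190 kJ/mol, with no excess pairing.
For low-spin the configuration is t₂g⁴ eg⁰: orbital energy -1.6 × 317 = -507 kJ/mol, and 1 additional pair relative to high-spin adds 220 kJ/mol, giving -287 kJ/mol.
The difference is -287 − (-190) = -97 kJ/mol, so low-spin lies lower.

-97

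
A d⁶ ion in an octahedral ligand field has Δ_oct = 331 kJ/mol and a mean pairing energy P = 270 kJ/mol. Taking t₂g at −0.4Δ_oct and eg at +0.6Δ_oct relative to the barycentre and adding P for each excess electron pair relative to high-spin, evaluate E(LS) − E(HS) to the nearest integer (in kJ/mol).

-122

High-spin: t₂g⁴ eg², CFSE = -0.4Δ_oct = -132 kJ/mol.
Low-spin t₂g⁶ eg⁰ gives -2.4Δ_oct = -794 kJ/mol, but forming 2 extra pairs costs 2P = 540 kJ/mol, so E(LS) = -794 + 540 = -254 kJ/mol.
E(LS) − E(HS) = -254 − (-132) = -122 kJ/mol.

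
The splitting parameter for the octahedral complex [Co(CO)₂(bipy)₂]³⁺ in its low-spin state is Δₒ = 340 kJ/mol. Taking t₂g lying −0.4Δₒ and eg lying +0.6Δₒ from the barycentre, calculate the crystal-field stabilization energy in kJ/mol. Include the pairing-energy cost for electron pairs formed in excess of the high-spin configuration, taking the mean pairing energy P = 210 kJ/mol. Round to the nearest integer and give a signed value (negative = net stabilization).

-396

Ligand charges: 2×(+0) from CO and 2×(+0) from bipy sum to +0; with overall charge +3, Co is +3.
Co sits in group 9; removing 3 electrons leaves Co³⁺ with 9 − 3 = 6 d electrons.
Configuration: t₂g⁶ eg⁰.
CFSE(orbital) = 6×(-0.4Δₒ) + 0×(0.6Δₒ) = -2.4Δₒ; with Δₒ = 340 kJ/mol that is -816 kJ/mol.
Relative to high-spin t₂g⁴ eg² (1 paired), the low-spin configuration has 2 additional pairs, contributing +2 × 210 = +420 kJ/mol.
Net CFSE = -816 + 420 = -396 kJ/mol.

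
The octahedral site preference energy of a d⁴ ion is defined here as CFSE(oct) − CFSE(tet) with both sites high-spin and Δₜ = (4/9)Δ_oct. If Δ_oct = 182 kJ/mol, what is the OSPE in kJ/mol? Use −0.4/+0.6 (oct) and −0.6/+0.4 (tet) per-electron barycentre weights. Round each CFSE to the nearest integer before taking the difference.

-77

Octahedral (high-spin): t2g^3 e_g^1, CFSE = 3(−0.4) + 1(+0.6) = -0.6Δ_oct = -0.6 × 182 = -109 kJ/mol.
In a tetrahedral site the filling is e^2 t2^2: CFSE(tet) = -0.4Δₜ = -0.4 × (4/9)(182) = -32 kJ/mol.
OSPE = -109 − (-32) = -77 kJ/mol.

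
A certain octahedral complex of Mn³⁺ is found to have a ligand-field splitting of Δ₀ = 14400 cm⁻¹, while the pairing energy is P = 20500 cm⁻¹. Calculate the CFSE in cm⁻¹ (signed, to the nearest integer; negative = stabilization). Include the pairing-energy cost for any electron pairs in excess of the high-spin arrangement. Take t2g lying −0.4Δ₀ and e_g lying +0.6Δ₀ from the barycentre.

Mn sits in group 7; removing 3 electrons leaves Mn³⁺ with 7 − 3 = 4 d electrons.
Δ₀ < P, so pairing is avoided: the ground state is high-spin.
Configuration: t2g^3 e_g^1.
Orbital CFSE = -0.6Δ₀ = -0.6 × 14400 = -8640 cm⁻¹.
High-spin has no excess pairs, so no pairing correction applies.

-8640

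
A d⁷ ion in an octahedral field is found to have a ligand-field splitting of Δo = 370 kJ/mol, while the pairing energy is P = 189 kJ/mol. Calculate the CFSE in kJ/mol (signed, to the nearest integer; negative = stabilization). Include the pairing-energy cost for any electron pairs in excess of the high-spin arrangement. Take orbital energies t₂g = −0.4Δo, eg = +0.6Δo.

-477

Since Δo = 370 kJ/mol > P = 189 kJ/mol, the complex adopts the low-spin configuration.
Configuration: t₂g⁶ eg¹.
Orbital CFSE = -1.8Δo = -1.8 × 370 = -666 kJ/mol.
Excess pairs vs high-spin: 3 − 2 = 1; pairing cost = +189 kJ/mol.
Net CFSE = -666 + 189 = -477 kJ/mol.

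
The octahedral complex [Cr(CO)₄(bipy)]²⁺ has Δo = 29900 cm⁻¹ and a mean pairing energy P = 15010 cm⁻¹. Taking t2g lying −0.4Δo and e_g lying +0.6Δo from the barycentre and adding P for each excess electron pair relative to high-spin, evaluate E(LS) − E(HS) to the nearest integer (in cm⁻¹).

Ligand charges: 4×(+0) from CO and 1×(+0) from bipy sum to +0; with overall charge +2, Cr is +2.
Group 6 minus oxidation state +2 gives a d⁴ configuration for Cr²⁺.
In the high-spin limit (t2g^3 e_g^1) the orbital term is -0.6Δo = -17940 cm⁻¹, with no excess pairing.
Low-spin: t2g^4 e_g^0, orbital CFSE = -1.6Δo = -47840 cm⁻¹; plus 1 excess pair × P = +15010 cm⁻¹; total -32830 cm⁻¹.
The difference is -32830 − (-17940) = -14890 cm⁻¹, so low-spin lies lower.

-14890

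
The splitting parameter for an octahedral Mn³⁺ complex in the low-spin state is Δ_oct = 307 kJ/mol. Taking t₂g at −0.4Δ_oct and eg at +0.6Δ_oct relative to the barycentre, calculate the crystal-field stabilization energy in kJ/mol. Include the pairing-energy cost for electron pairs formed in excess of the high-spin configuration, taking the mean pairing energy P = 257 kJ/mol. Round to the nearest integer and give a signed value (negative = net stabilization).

-234

Mn sits in group 7; removing 3 electrons leaves Mn³⁺ with 7 − 3 = 4 d electrons.
Configuration: t₂g⁴ eg⁰.
Orbital CFSE = 4(-0.4) + 0(0.6) = -1.6Δ_oct = -1.6 × 307 = -491 kJ/mol.
High-spin d⁴ would be t₂g³ eg¹ with 0 pairs; low-spin has 1, so 1 excess pair costs +1P = +257 kJ/mol.
Net CFSE = -491 + 257 = -234 kJ/mol.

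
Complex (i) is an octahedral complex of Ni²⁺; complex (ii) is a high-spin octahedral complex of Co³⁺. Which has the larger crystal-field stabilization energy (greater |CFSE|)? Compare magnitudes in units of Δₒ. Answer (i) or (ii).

(i): Ni sits in group 10; removing 2 electrons leaves Ni²⁺ with 10 − 2 = 8 d electrons; For octahedral d⁸ the high- and low-spin configurations coincide; t₂g⁶ eg², CFSE = -1.2Δₒ.
(ii): Co is in group 9, so Co³⁺ is d⁶ (9 − 3 = 6); t2g^4 e_g^2, CFSE = -0.4Δₒ.
So (i) has the larger |CFSE|.

(i)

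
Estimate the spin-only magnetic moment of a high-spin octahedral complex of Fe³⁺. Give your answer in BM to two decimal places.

5.92 BM

Group 8 minus oxidation state +3 gives a d⁵ configuration for Fe³⁺.
Configuration: t2g^3 e_g^2 → 5 unpaired electrons.
μ(spin-only) = √[5(5+2)] = √35 ≈ 5.92 BM.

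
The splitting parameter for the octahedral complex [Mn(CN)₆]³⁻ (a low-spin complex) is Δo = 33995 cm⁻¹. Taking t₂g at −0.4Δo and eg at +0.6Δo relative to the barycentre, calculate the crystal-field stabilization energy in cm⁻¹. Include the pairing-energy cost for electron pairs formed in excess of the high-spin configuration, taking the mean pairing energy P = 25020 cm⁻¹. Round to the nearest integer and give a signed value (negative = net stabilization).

-29372

Each CN⁻ contributes -1; 6 × (-1) = -6. With overall charge -3, Mn is in the +3 oxidation state.
Mn is in group 7, so Mn³⁺ is d⁴ (7 − 3 = 4).
The d⁴ electrons fill as t₂g⁴ eg⁰.
CFSE(orbital) = 4×(-0.4Δo) + 0×(0.6Δo) = -1.6Δo; with Δo = 33995 cm⁻¹ that is -54392 cm⁻¹.
High-spin d⁴ would be t₂g³ eg¹ with 0 pairs; low-spin has 1, so 1 excess pair costs +1P = +25020 cm⁻¹.
Net CFSE = -54392 + 25020 = -29372 cm⁻¹.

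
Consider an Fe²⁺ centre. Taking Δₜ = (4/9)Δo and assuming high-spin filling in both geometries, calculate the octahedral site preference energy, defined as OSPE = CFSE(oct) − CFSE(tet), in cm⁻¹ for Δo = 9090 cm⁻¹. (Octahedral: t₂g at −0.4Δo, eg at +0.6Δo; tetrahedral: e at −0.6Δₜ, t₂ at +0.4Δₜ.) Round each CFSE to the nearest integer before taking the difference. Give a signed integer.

-1212

Fe sits in group 8; removing 2 electrons leaves Fe²⁺ with 8 − 2 = 6 d electrons.
Octahedral (high-spin): t₂g⁴ eg², CFSE = 4(−0.4) + 2(+0.6) = -0.4Δo = -0.4 × 9090 = -3636 cm⁻¹.
Tetrahedral e³ t₂³ gives -0.6Δₜ = -0.6 × (4/9) × 9090 = -2424 cm⁻¹.
OSPE = -3636 − (-2424) = -1212 cm⁻¹.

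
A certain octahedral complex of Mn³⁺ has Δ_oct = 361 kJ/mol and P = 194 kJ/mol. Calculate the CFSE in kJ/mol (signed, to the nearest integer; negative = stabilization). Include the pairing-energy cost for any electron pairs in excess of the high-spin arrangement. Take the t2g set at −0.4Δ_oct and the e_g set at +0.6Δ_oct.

Mn³⁺: group 7, so d-count = 7 − 3 = 4.
Δ_oct > P, so pairing is preferred: the ground state is low-spin.
Configuration: t2g^4 e_g^0.
Orbital CFSE = -1.6Δ_oct = -1.6 × 361 = -578 kJ/mol.
Excess pairs vs high-spin: 1 − 0 = 1; pairing cost = +194 kJ/mol.
Net CFSE = -578 + 194 = -384 kJ/mol.

-384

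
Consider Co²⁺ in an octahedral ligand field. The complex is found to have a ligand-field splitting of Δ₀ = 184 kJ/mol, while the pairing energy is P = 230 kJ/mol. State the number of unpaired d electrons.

3

Group 9 minus oxidation state +2 gives a d⁷ configuration for Co²⁺.
Δ₀ < P, so pairing is avoided: the ground state is high-spin.
Filling d⁷ accordingly: t2g^5 e_g^2.
Unpaired electrons: 3.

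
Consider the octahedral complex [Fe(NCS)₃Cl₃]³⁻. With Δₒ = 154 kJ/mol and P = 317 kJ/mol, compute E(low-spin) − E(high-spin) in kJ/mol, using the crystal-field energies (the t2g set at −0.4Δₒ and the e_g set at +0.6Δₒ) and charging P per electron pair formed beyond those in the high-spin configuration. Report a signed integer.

Ligand charges: 3×(-1) from NCS⁻ and 3×(-1) from Cl⁻ sum to -6; with overall charge -3, Fe is +3.
Fe sits in group 8; removing 3 electrons leaves Fe³⁺ with 8 − 3 = 5 d electrons.
High-spin: t2g^3 e_g^2, CFSE = 0.0Δₒ = 0 kJ/mol.
For low-spin the configuration is t2g^5 e_g^0: orbital energy -2.0 × 154 = -308 kJ/mol, and 2 additional pairs relative to high-spin add 634 kJ/mol, giving 326 kJ/mol.
Thus E(LS) − E(HS) = 326 kJ/mol.

326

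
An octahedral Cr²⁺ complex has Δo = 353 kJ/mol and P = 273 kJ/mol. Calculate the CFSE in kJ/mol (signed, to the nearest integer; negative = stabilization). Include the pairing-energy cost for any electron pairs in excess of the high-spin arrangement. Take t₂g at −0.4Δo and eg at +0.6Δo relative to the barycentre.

-292

Cr²⁺: group 6, so d-count = 6 − 2 = 4.
Since Δo = 353 kJ/mol > P = 273 kJ/mol, the complex adopts the low-spin configuration.
Configuration: t₂g⁴ eg⁰.
Orbital CFSE = -1.6Δo = -1.6 × 353 = -565 kJ/mol.
Excess pairs vs high-spin: 1 − 0 = 1; pairing cost = +273 kJ/mol.
Net CFSE = -565 + 273 = -292 kJ/mol.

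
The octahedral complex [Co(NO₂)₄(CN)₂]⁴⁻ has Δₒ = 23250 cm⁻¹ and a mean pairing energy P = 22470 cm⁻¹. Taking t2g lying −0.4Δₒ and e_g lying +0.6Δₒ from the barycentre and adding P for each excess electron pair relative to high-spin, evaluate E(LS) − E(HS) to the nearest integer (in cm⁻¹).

-780

Ligand charges: 4×(-1) from NO₂⁻ and 2×(-1) from CN⁻ sum to -6; with overall charge -4, Co is +2.
Group 9 minus oxidation state +2 gives a d⁷ configuration for Co²⁺.
In the high-spin limit (t2g^5 e_g^2) the orbital term is -0.8Δₒ = -18600 cm⁻¹, with no excess pairing.
For low-spin the configuration is t2g^6 e_g^1: orbital energy -1.8 × 23250 = -41850 cm⁻¹, and 1 additional pair relative to high-spin adds 22470 cm⁻¹, giving -19380 cm⁻¹.
E(LS) − E(HS) = -19380 − (-18600) = -780 cm⁻¹.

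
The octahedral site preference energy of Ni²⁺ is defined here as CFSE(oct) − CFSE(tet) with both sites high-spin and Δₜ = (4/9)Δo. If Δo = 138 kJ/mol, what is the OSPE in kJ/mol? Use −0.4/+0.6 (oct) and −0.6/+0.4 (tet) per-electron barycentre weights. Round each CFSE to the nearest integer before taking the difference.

-117

Group 10 minus oxidation state +2 gives a d⁸ configuration for Ni²⁺.
In an octahedral site d⁸ (HS) is t₂g⁶ eg², giving CFSE(oct) = -1.2Δo = -166 kJ/mol.
Tetrahedral: e⁴ t₂⁴, CFSE = 4(−0.6) + 4(+0.4) = -0.8Δₜ = -0.8 × (4/9) × 138 = -49 kJ/mol.
OSPE = -166 − (-49) = -117 kJ/mol.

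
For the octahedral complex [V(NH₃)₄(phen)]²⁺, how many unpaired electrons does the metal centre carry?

Ligand charges: 4×(+0) from NH₃ and 1×(+0) from phen sum to +0; with overall charge +2, V is +2.
V²⁺: group 5, so d-count = 5 − 2 = 3.
Configuration: t2g^3 e_g^0, giving 3 unpaired electrons.

3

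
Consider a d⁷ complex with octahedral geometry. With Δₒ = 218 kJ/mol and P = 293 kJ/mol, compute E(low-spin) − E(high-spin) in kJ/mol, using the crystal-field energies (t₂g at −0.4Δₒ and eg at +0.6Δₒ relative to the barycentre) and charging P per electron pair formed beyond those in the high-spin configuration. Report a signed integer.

75

In the high-spin limit (t₂g⁵ eg²) the orbital term is -0.8Δₒ = -174 kJ/mol, with no excess pairing.
Low-spin t₂g⁶ eg¹ gives -1.8Δₒ = -392 kJ/mol, but forming 1 extra pair costs 1P = 293 kJ/mol, so E(LS) = -392 + 293 = -99 kJ/mol.
Thus E(LS) − E(HS) = 75 kJ/mol.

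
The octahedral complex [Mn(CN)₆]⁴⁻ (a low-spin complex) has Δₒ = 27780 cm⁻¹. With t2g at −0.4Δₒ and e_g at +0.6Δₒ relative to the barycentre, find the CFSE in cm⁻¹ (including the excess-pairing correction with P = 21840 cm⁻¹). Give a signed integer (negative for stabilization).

Each CN⁻ contributes -1; 6 × (-1) = -6. With overall charge -4, Mn is in the +2 oxidation state.
Group 7 minus oxidation state +2 gives a d⁵ configuration for Mn²⁺.
The d⁵ electrons fill as t2g^5 e_g^0.
Orbital CFSE = 5(-0.4) + 0(0.6) = -2.0Δₒ = -2.0 × 27780 = -55560 cm⁻¹.
Pairing penalty: 2 pairs vs 0 in the high-spin reference → 2 extra × P = 43680 cm⁻¹.
Overall CFSE = -55560 + 43680 = -11880 cm⁻¹.

-11880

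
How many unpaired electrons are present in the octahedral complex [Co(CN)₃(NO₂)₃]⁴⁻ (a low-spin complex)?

1

Ligand charges: 3×(-1) from CN⁻ and 3×(-1) from NO₂⁻ sum to -6; with overall charge -4, Co is +2.
Co is in group 9, so Co²⁺ is d⁷ (9 − 2 = 7).
Configuration: t₂g⁶ eg¹, giving 1 unpaired electron.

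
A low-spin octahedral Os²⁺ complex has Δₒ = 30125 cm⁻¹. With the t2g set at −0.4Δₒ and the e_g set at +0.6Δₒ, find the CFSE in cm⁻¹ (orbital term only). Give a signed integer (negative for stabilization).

-72300

Group 8 minus oxidation state +2 gives a d⁶ configuration for Os²⁺.
The d⁶ electrons fill as t2g^6 e_g^0.
CFSE(orbital) = 6×(-0.4Δₒ) + 0×(0.6Δₒ) = -2.4Δₒ; with Δₒ = 30125 cm⁻¹ that is -72300 cm⁻¹.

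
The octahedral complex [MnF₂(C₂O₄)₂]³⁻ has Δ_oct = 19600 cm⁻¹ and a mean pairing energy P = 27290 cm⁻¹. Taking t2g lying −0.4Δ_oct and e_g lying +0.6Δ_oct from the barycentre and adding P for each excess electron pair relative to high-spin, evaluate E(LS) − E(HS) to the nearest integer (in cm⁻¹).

7690

Ligand charges: 2×(-1) from F⁻ and 2×(-2) from C₂O₄²⁻ sum to -6; with overall charge -3, Mn is +3.
Mn is in group 7, so Mn³⁺ is d⁴ (7 − 3 = 4).
High-spin: t2g^3 e_g^1, CFSE = -0.6Δ_oct = -11760 cm⁻¹.
For low-spin the configuration is t2g^4 e_g^0: orbital energy -1.6 × 19600 = -31360 cm⁻¹, and 1 additional pair relative to high-spin adds 27290 cm⁻¹, giving -4070 cm⁻¹.
The difference is -4070 − (-11760) = 7690 cm⁻¹, so high-spin lies lower.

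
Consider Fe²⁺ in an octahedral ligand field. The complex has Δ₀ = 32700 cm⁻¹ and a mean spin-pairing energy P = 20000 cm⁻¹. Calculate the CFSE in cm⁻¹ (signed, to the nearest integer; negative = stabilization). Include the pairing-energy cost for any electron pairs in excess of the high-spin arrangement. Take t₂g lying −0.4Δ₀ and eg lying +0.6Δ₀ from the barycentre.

-38480

Group 8 minus oxidation state +2 gives a d⁶ configuration for Fe²⁺.
Here Δ₀ > P (32700 > 20000), so the low-spin state is favoured.
Configuration: t₂g⁶ eg⁰.
Orbital CFSE = -2.4Δ₀ = -2.4 × 32700 = -78480 cm⁻¹.
Excess pairs vs high-spin: 3 − 1 = 2; pairing cost = +40000 cm⁻¹.
Net CFSE = -78480 + 40000 = -38480 cm⁻¹.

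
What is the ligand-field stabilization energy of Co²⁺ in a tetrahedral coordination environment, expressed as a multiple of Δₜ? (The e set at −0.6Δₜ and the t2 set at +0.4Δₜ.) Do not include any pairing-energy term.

Co sits in group 9; removing 2 electrons leaves Co²⁺ with 9 − 2 = 7 d electrons.
Tetrahedral fields are weak (Δₜ ≈ 4/9 Δₒ), so electrons fill high-spin.
Configuration: e^4 t2^3.
CFSE = 4(-0.6Δₜ) + 3(0.4Δₜ) = -2.4Δₜ + 1.2Δₜ = -1.2Δₜ.

-1.2 Δₜ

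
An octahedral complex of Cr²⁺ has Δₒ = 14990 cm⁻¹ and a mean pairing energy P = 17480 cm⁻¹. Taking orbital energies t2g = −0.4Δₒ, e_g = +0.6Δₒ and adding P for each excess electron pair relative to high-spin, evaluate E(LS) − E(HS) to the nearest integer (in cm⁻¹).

2490

Cr is in group 6, so Cr²⁺ is d⁴ (6 − 2 = 4).
High-spin d⁴ fills as t2g^3 e_g^1 with CFSE 3(−0.4) + 1(+0.6) = -0.6Δₒ = -8994 cm⁻¹.
For low-spin the configuration is t2g^4 e_g^0: orbital energy -1.6 × 14990 = -23984 cm⁻¹, and 1 additional pair relative to high-spin adds 17480 cm⁻¹, giving -6504 cm⁻¹.
Thus E(LS) − E(HS) = 2490 cm⁻¹.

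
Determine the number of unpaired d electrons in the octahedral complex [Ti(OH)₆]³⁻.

Each OH⁻ contributes -1; 6 × (-1) = -6. With overall charge -3, Ti is in the +3 oxidation state.
Ti³⁺: group 4, so d-count = 4 − 3 = 1.
Configuration: t2g^1 e_g^0, giving 1 unpaired electron.

1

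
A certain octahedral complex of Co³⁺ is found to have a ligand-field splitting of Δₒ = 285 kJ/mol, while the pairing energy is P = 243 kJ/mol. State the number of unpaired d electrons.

Group 9 minus oxidation state +3 gives a d⁶ configuration for Co³⁺.
Δₒ > P, so pairing is preferred: the ground state is low-spin.
Configuration: t2g^6 e_g^0.
Unpaired electrons: 0.

0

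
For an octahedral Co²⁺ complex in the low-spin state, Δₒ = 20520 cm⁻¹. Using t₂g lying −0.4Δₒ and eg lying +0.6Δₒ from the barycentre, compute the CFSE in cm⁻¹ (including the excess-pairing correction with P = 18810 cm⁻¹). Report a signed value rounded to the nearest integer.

Co²⁺: group 9, so d-count = 9 − 2 = 7.
Electron filling gives t₂g⁶ eg¹.
Orbital CFSE = 6(-0.4) + 1(0.6) = -1.8Δₒ = -1.8 × 20520 = -36936 cm⁻¹.
Relative to high-spin t₂g⁵ eg² (2 paired), the low-spin configuration has 1 additional pair, contributing +1 × 18810 = +18810 cm⁻¹.
Net CFSE = -36936 + 18810 = -18126 cm⁻¹.

-18126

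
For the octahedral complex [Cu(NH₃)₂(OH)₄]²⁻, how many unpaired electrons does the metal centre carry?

Ligand charges: 2×(+0) from NH₃ and 4×(-1) from OH⁻ sum to -4; with overall charge -2, Cu is +2.
Cu²⁺: group 11, so d-count = 11 − 2 = 9.
Configuration: t2g^6 e_g^3, giving 1 unpaired electron.

1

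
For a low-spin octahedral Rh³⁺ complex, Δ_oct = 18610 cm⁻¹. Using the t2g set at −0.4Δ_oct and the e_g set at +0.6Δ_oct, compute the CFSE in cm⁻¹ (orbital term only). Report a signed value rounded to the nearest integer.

-44664

Rh is in group 9, so Rh³⁺ is d⁶ (9 − 3 = 6).
The d⁶ electrons fill as t2g^6 e_g^0.
CFSE(orbital) = 6×(-0.4Δ_oct) + 0×(0.6Δ_oct) = -2.4Δ_oct; with Δ_oct = 18610 cm⁻¹ that is -44664 cm⁻¹.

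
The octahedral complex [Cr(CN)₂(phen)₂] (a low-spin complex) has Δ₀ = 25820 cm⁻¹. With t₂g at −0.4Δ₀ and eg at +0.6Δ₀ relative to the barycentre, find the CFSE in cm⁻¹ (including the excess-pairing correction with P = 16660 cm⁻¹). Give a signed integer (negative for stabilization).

Ligand charges: 2×(-1) from CN⁻ and 2×(+0) from phen sum to -2; with overall charge +0, Cr is +2.
Group 6 minus oxidation state +2 gives a d⁴ configuration for Cr²⁺.
Electron filling gives t₂g⁴ eg⁰.
The orbital stabilization is -1.6Δ₀ = -1.6 × 25820 = -41312 cm⁻¹.
High-spin d⁴ would be t₂g³ eg¹ with 0 pairs; low-spin has 1, so 1 excess pair costs +1P = +16660 cm⁻¹.
Overall CFSE = -41312 + 16660 = -24652 cm⁻¹.

-24652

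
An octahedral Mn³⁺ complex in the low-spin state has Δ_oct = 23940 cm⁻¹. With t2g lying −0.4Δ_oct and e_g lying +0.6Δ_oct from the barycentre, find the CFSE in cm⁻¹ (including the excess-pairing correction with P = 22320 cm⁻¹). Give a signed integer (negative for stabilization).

-15984

Group 7 minus oxidation state +3 gives a d⁴ configuration for Mn³⁺.
Configuration: t2g^4 e_g^0.
CFSE(orbital) = 4×(-0.4Δ_oct) + 0×(0.6Δ_oct) = -1.6Δ_oct; with Δ_oct = 23940 cm⁻¹ that is -38304 cm⁻¹.
Pairing penalty: 1 pair vs 0 in the high-spin reference → 1 extra × P = 22320 cm⁻¹.
Overall CFSE = -38304 + 22320 = -15984 cm⁻¹.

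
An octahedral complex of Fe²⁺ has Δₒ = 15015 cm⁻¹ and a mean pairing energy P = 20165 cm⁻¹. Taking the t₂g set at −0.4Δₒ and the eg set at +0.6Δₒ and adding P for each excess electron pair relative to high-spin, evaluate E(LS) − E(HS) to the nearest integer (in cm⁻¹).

10300

Group 8 minus oxidation state +2 gives a d⁶ configuration for Fe²⁺.
High-spin: t₂g⁴ eg², CFSE = -0.4Δₒ = -6006 cm⁻¹.
Low-spin t₂g⁶ eg⁰ gives -2.4Δₒ = -36036 cm⁻¹, but forming 2 extra pairs costs 2P = 40330 cm⁻¹, so E(LS) = -36036 + 40330 = 4294 cm⁻¹.
Thus E(LS) − E(HS) = 10300 cm⁻¹.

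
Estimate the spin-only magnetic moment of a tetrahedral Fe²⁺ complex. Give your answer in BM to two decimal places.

Group 8 minus oxidation state +2 gives a d⁶ configuration for Fe²⁺.
Tetrahedral fields are weak (Δₜ ≈ 4/9 Δₒ), so electrons fill high-spin.
Configuration: e³ t₂³ → 4 unpaired electrons.
μ(spin-only) = √[4(4+2)] = √24 ≈ 4.90 BM.

4.90 BM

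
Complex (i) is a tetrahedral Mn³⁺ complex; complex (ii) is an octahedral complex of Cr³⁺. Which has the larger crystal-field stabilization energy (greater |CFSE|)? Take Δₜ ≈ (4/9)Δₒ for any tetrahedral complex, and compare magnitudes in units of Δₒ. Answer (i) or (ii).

(i): Mn³⁺: group 7, so d-count = 7 − 3 = 4; With tetrahedral geometry the complex is necessarily high-spin; e² t₂², CFSE = -0.4Δₜ ≈ -0.18Δₒ.
(ii): Cr is in group 6, so Cr³⁺ is d³ (6 − 3 = 3); For octahedral d³ the high- and low-spin configurations coincide; t₂g³ eg⁰, CFSE = -1.2Δₒ.
So (ii) has the larger |CFSE|.

(ii)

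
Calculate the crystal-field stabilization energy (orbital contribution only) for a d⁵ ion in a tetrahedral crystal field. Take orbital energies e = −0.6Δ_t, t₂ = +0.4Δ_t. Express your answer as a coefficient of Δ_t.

Tetrahedral fields are weak (Δₜ ≈ 4/9 Δₒ), so electrons fill high-spin.
Configuration: e² t₂³.
CFSE = 2(-0.6Δ_t) + 3(0.4Δ_t) = -1.2Δ_t + 1.2Δ_t = 0.0Δ_t.

0.0 Δ_t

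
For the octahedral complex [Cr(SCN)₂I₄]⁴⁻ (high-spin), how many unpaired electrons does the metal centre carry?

4

Ligand charges: 2×(-1) from SCN⁻ and 4×(-1) from I⁻ sum to -6; with overall charge -4, Cr is +2.
Group 6 minus oxidation state +2 gives a d⁴ configuration for Cr²⁺.
Configuration: t₂g³ eg¹, giving 4 unpaired electrons.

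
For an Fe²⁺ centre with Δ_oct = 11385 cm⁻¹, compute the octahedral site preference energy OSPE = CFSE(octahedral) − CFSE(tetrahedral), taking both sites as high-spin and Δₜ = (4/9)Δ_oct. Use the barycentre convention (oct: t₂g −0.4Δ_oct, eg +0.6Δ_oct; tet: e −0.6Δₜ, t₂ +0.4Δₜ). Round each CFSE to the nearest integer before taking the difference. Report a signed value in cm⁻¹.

Fe is in group 8, so Fe²⁺ is d⁶ (8 − 2 = 6).
In an octahedral site d⁶ (HS) is t2g^4 e_g^2, giving CFSE(oct) = -0.4Δ_oct = -4554 cm⁻¹.
Tetrahedral: e^3 t2^3, CFSE = 3(−0.6) + 3(+0.4) = -0.6Δₜ = -0.6 × (4/9) × 11385 = -3036 cm⁻¹.
Subtracting, OSPE = -4554 − (-3036) = -1518 cm⁻¹.

-1518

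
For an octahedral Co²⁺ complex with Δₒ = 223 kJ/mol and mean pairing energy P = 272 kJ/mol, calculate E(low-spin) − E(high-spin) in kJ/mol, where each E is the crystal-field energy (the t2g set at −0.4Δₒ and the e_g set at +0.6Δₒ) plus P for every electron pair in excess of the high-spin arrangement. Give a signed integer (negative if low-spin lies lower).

Co sits in group 9; removing 2 electrons leaves Co²⁺ with 9 − 2 = 7 d electrons.
High-spin d⁷ fills as t2g^5 e_g^2 with CFSE 5(−0.4) + 2(+0.6) = -0.8Δₒ = -178 kJ/mol.
Low-spin: t2g^6 e_g^1, orbital CFSE = -1.8Δₒ = -401 kJ/mol; plus 1 excess pair × P = +272 kJ/mol; total -129 kJ/mol.
The difference is -129 − (-178) = 49 kJ/mol, so high-spin lies lower.

49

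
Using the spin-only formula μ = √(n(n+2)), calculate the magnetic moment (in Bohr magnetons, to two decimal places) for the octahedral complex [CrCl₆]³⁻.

Each Cl⁻ contributes -1; 6 × (-1) = -6. With overall charge -3, Cr is in the +3 oxidation state.
Cr sits in group 6; removing 3 electrons leaves Cr³⁺ with 6 − 3 = 3 d electrons.
Configuration: t₂g³ eg⁰ → 3 unpaired electrons.
μ(spin-only) = √[3(3+2)] = √15 ≈ 3.87 Bohr magnetons.

3.87 Bohr magnetons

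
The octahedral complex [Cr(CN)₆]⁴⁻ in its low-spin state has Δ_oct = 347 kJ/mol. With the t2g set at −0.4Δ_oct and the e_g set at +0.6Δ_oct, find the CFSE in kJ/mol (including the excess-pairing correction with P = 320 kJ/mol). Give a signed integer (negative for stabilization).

Each CN⁻ contributes -1; 6 × (-1) = -6. With overall charge -4, Cr is in the +2 oxidation state.
Cr is in group 6, so Cr²⁺ is d⁴ (6 − 2 = 4).
Configuration: t2g^4 e_g^0.
CFSE(orbital) = 4×(-0.4Δ_oct) + 0×(0.6Δ_oct) = -1.6Δ_oct; with Δ_oct = 347 kJ/mol that is -555 kJ/mol.
High-spin d⁴ would be t2g^3 e_g^1 with 0 pairs; low-spin has 1, so 1 excess pair costs +1P = +320 kJ/mol.
Combining: -555 + 320 = -235 kJ/mol.

-235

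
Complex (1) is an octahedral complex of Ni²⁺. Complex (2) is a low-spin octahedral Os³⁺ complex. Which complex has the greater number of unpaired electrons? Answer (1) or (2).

(1): Ni is in group 10, so Ni²⁺ is d⁸ (10 − 2 = 8); t₂g⁶ eg² → 2 unpaired.
(2): Os sits in group 8; removing 3 electrons leaves Os³⁺ with 8 − 3 = 5 d electrons; t2g^5 e_g^0 → 1 unpaired.
So (1) has more unpaired electrons.

(1)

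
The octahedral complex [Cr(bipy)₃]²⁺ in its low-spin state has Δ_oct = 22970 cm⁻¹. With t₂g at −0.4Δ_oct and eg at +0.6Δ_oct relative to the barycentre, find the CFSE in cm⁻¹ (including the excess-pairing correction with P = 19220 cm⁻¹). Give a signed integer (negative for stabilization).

bipy is neutral, so the +2 overall charge sits on Cr: oxidation state +2.
Cr is in group 6, so Cr²⁺ is d⁴ (6 − 2 = 4).
The d⁴ electrons fill as t₂g⁴ eg⁰.
The orbital stabilization is -1.6Δ_oct = -1.6 × 22970 = -36752 cm⁻¹.
Relative to high-spin t₂g³ eg¹ (0 paired), the low-spin configuration has 1 additional pair, contributing +1 × 19220 = +19220 cm⁻¹.
Net CFSE = -36752 + 19220 = -17532 cm⁻¹.

-17532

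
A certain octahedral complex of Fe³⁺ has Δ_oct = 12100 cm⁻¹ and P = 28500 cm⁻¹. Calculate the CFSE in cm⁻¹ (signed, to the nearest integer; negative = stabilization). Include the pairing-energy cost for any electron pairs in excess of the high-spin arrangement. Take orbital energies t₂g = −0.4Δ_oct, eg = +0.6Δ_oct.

0

Fe³⁺: group 8, so d-count = 8 − 3 = 5.
Δ_oct < P, so pairing is avoided: the ground state is high-spin.
Configuration: t₂g³ eg².
Orbital CFSE = 0.0Δ_oct = 0.0 × 12100 = 0 cm⁻¹.
High-spin has no excess pairs, so no pairing correction applies.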